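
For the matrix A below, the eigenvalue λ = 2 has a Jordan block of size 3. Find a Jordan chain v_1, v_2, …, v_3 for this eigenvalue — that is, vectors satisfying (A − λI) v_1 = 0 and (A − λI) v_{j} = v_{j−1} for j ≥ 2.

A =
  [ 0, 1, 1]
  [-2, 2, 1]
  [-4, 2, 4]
A Jordan chain for λ = 2 of length 3:
v_1 = (-2, 0, -4)ᵀ
v_2 = (-2, -2, -4)ᵀ
v_3 = (1, 0, 0)ᵀ

Let N = A − (2)·I. We want v_3 with N^3 v_3 = 0 but N^2 v_3 ≠ 0; then v_{j-1} := N · v_j for j = 3, …, 2.

Pick v_3 = (1, 0, 0)ᵀ.
Then v_2 = N · v_3 = (-2, -2, -4)ᵀ.
Then v_1 = N · v_2 = (-2, 0, -4)ᵀ.

Sanity check: (A − (2)·I) v_1 = (0, 0, 0)ᵀ = 0. ✓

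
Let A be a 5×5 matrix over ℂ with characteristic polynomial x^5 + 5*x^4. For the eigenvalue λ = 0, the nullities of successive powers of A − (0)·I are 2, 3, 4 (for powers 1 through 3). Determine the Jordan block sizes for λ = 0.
Block sizes for λ = 0: [3, 1]

From the dimensions of kernels of powers, the number of Jordan blocks of size at least j is d_j − d_{j−1} where d_j = dim ker(N^j) (with d_0 = 0). Computing the differences gives [2, 1, 1].
The number of blocks of size exactly k is (#blocks of size ≥ k) − (#blocks of size ≥ k + 1), so the partition is: 1 block(s) of size 1, 1 block(s) of size 3.
In nonincreasing order the block sizes are [3, 1].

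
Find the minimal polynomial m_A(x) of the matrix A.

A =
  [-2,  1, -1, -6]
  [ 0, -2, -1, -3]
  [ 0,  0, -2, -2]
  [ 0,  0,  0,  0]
x^4 + 6*x^3 + 12*x^2 + 8*x

The characteristic polynomial is χ_A(x) = x*(x + 2)^3, so the eigenvalues are known. The minimal polynomial is
  m_A(x) = Π_λ (x − λ)^{k_λ}
where k_λ is the size of the *largest* Jordan block for λ (equivalently, the smallest k with (A − λI)^k v = 0 for every generalised eigenvector v of λ).

  λ = -2: largest Jordan block has size 3, contributing (x + 2)^3
  λ = 0: largest Jordan block has size 1, contributing (x − 0)

So m_A(x) = x*(x + 2)^3 = x^4 + 6*x^3 + 12*x^2 + 8*x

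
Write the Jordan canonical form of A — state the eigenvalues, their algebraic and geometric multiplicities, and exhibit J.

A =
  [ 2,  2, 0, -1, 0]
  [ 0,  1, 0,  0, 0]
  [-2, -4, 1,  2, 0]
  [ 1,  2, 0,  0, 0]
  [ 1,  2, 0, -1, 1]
J_2(1) ⊕ J_1(1) ⊕ J_1(1) ⊕ J_1(1)

The characteristic polynomial is
  det(x·I − A) = x^5 - 5*x^4 + 10*x^3 - 10*x^2 + 5*x - 1 = (x - 1)^5

Eigenvalues and multiplicities (the geometric multiplicity of λ is n − rank(A − λI), which equals the number of Jordan blocks for λ):
  λ = 1: algebraic multiplicity = 5, geometric multiplicity = 4

Determining the block sizes for each eigenvalue:
  λ = 1: 4 blocks summing to 5 forces exactly one block of size 2 and the rest size 1 → block sizes [2, 1, 1, 1]

Assembling the blocks gives a Jordan form
J =
  [1, 1, 0, 0, 0]
  [0, 1, 0, 0, 0]
  [0, 0, 1, 0, 0]
  [0, 0, 0, 1, 0]
  [0, 0, 0, 0, 1]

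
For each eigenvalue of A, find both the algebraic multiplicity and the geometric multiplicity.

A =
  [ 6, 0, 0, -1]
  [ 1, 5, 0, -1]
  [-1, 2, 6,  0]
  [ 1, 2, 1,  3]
λ = 5: alg = 4, geom = 2

Step 1 — factor the characteristic polynomial to read off the algebraic multiplicities:
  χ_A(x) = (x - 5)^4

Step 2 — compute geometric multiplicities via the rank-nullity identity g(λ) = n − rank(A − λI):
  rank(A − (5)·I) = 2, so dim ker(A − (5)·I) = n − 2 = 2

Summary:
  λ = 5: algebraic multiplicity = 4, geometric multiplicity = 2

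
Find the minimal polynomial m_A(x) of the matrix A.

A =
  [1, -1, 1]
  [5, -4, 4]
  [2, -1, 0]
x^3 + 3*x^2 + 3*x + 1

The characteristic polynomial is χ_A(x) = (x + 1)^3, so the eigenvalues are known. The minimal polynomial is
  m_A(x) = Π_λ (x − λ)^{k_λ}
where k_λ is the size of the *largest* Jordan block for λ (equivalently, the smallest k with (A − λI)^k v = 0 for every generalised eigenvector v of λ).

  λ = -1: largest Jordan block has size 3, contributing (x + 1)^3

So m_A(x) = (x + 1)^3 = x^3 + 3*x^2 + 3*x + 1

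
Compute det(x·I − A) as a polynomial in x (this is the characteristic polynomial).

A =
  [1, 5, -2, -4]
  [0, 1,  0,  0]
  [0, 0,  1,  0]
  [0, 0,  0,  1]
x^4 - 4*x^3 + 6*x^2 - 4*x + 1

Expanding det(x·I − A) (e.g. by cofactor expansion or by noting that A is similar to its Jordan form J, which has the same characteristic polynomial as A) gives
  χ_A(x) = x^4 - 4*x^3 + 6*x^2 - 4*x + 1
which factors as (x - 1)^4. The eigenvalues (with algebraic multiplicities) are λ = 1 with multiplicity 4.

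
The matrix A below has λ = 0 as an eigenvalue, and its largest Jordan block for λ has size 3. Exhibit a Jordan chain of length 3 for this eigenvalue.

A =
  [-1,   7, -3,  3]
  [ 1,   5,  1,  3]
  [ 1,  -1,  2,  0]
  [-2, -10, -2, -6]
A Jordan chain for λ = 0 of length 3:
v_1 = (-1, -1, 0, 2)ᵀ
v_2 = (-1, 1, 1, -2)ᵀ
v_3 = (1, 0, 0, 0)ᵀ

Let N = A − (0)·I. We want v_3 with N^3 v_3 = 0 but N^2 v_3 ≠ 0; then v_{j-1} := N · v_j for j = 3, …, 2.

Pick v_3 = (1, 0, 0, 0)ᵀ.
Then v_2 = N · v_3 = (-1, 1, 1, -2)ᵀ.
Then v_1 = N · v_2 = (-1, -1, 0, 2)ᵀ.

Sanity check: (A − (0)·I) v_1 = (0, 0, 0, 0)ᵀ = 0. ✓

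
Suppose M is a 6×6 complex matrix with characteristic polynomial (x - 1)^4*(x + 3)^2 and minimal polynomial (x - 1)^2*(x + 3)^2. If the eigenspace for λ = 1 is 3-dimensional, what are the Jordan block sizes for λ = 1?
Block sizes for λ = 1: [2, 1, 1]

Step 1 — from the characteristic polynomial, algebraic multiplicity of λ = 1 is 4. From dim ker(M − (1)·I) = 3, there are exactly 3 Jordan blocks for λ = 1.
Step 2 — from the minimal polynomial, the factor (x − 1)^2 tells us the largest block for λ = 1 has size 2.
Step 3 — with total size 4, 3 blocks, and largest block 2, the block sizes (in nonincreasing order) are [2, 1, 1].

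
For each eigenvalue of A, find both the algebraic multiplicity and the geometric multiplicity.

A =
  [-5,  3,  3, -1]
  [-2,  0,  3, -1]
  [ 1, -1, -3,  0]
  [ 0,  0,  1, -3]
λ = -3: alg = 3, geom = 1; λ = -2: alg = 1, geom = 1

Step 1 — factor the characteristic polynomial to read off the algebraic multiplicities:
  χ_A(x) = (x + 2)*(x + 3)^3

Step 2 — compute geometric multiplicities via the rank-nullity identity g(λ) = n − rank(A − λI):
  rank(A − (-3)·I) = 3, so dim ker(A − (-3)·I) = n − 3 = 1
  rank(A − (-2)·I) = 3, so dim ker(A − (-2)·I) = n − 3 = 1

Summary:
  λ = -3: algebraic multiplicity = 3, geometric multiplicity = 1
  λ = -2: algebraic multiplicity = 1, geometric multiplicity = 1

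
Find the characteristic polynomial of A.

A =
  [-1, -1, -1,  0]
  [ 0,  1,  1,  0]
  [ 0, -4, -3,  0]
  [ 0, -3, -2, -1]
x^4 + 4*x^3 + 6*x^2 + 4*x + 1

Expanding det(x·I − A) (e.g. by cofactor expansion or by noting that A is similar to its Jordan form J, which has the same characteristic polynomial as A) gives
  χ_A(x) = x^4 + 4*x^3 + 6*x^2 + 4*x + 1
which factors as (x + 1)^4. The eigenvalues (with algebraic multiplicities) are λ = -1 with multiplicity 4.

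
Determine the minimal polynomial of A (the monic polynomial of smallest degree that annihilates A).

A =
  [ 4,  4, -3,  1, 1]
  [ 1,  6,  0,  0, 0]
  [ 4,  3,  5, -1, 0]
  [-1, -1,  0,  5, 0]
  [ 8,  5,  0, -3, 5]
x^3 - 15*x^2 + 75*x - 125

The characteristic polynomial is χ_A(x) = (x - 5)^5, so the eigenvalues are known. The minimal polynomial is
  m_A(x) = Π_λ (x − λ)^{k_λ}
where k_λ is the size of the *largest* Jordan block for λ (equivalently, the smallest k with (A − λI)^k v = 0 for every generalised eigenvector v of λ).

  λ = 5: largest Jordan block has size 3, contributing (x − 5)^3

So m_A(x) = (x - 5)^3 = x^3 - 15*x^2 + 75*x - 125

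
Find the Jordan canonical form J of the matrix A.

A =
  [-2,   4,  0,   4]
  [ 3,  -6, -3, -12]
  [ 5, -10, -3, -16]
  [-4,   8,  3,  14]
J_2(0) ⊕ J_1(0) ⊕ J_1(3)

The characteristic polynomial is
  det(x·I − A) = x^4 - 3*x^3 = x^3*(x - 3)

Eigenvalues and multiplicities (the geometric multiplicity of λ is n − rank(A − λI), which equals the number of Jordan blocks for λ):
  λ = 0: algebraic multiplicity = 3, geometric multiplicity = 2
  λ = 3: algebraic multiplicity = 1, geometric multiplicity = 1

Determining the block sizes for each eigenvalue:
  λ = 0: 2 blocks summing to 3 forces exactly one block of size 2 and the rest size 1 → block sizes [2, 1]
  λ = 3: one block (gm = 1), so the single block has size am = 1 → block sizes [1]

Assembling the blocks gives a Jordan form
J =
  [0, 1, 0, 0]
  [0, 0, 0, 0]
  [0, 0, 0, 0]
  [0, 0, 0, 3]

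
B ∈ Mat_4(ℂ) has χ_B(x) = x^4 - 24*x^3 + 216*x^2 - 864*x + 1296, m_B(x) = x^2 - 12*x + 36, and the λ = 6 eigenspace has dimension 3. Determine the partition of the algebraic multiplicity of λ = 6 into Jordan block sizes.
Block sizes for λ = 6: [2, 1, 1]

Step 1 — from the characteristic polynomial, algebraic multiplicity of λ = 6 is 4. From dim ker(B − (6)·I) = 3, there are exactly 3 Jordan blocks for λ = 6.
Step 2 — from the minimal polynomial, the factor (x − 6)^2 tells us the largest block for λ = 6 has size 2.
Step 3 — with total size 4, 3 blocks, and largest block 2, the block sizes (in nonincreasing order) are [2, 1, 1].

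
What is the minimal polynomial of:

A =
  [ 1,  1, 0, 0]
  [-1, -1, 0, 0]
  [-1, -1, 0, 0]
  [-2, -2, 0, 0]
x^2

The characteristic polynomial is χ_A(x) = x^4, so the eigenvalues are known. The minimal polynomial is
  m_A(x) = Π_λ (x − λ)^{k_λ}
where k_λ is the size of the *largest* Jordan block for λ (equivalently, the smallest k with (A − λI)^k v = 0 for every generalised eigenvector v of λ).

  λ = 0: largest Jordan block has size 2, contributing (x − 0)^2

So m_A(x) = x^2 = x^2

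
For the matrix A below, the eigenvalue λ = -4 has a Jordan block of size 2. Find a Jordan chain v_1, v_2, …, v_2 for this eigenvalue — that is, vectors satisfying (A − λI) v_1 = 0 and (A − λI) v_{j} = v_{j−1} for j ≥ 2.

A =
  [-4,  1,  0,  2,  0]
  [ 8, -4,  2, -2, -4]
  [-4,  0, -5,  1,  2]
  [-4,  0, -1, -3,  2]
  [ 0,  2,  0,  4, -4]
A Jordan chain for λ = -4 of length 2:
v_1 = (0, 8, -4, -4, 0)ᵀ
v_2 = (1, 0, 0, 0, 0)ᵀ

Let N = A − (-4)·I. We want v_2 with N^2 v_2 = 0 but N^1 v_2 ≠ 0; then v_{j-1} := N · v_j for j = 2, …, 2.

Pick v_2 = (1, 0, 0, 0, 0)ᵀ.
Then v_1 = N · v_2 = (0, 8, -4, -4, 0)ᵀ.

Sanity check: (A − (-4)·I) v_1 = (0, 0, 0, 0, 0)ᵀ = 0. ✓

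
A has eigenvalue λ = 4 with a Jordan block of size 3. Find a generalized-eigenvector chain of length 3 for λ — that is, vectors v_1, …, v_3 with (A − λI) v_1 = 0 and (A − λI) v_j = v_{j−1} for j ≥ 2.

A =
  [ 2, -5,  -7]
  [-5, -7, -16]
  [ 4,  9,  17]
A Jordan chain for λ = 4 of length 3:
v_1 = (1, 1, -1)ᵀ
v_2 = (-2, -5, 4)ᵀ
v_3 = (1, 0, 0)ᵀ

Let N = A − (4)·I. We want v_3 with N^3 v_3 = 0 but N^2 v_3 ≠ 0; then v_{j-1} := N · v_j for j = 3, …, 2.

Pick v_3 = (1, 0, 0)ᵀ.
Then v_2 = N · v_3 = (-2, -5, 4)ᵀ.
Then v_1 = N · v_2 = (1, 1, -1)ᵀ.

Sanity check: (A − (4)·I) v_1 = (0, 0, 0)ᵀ = 0. ✓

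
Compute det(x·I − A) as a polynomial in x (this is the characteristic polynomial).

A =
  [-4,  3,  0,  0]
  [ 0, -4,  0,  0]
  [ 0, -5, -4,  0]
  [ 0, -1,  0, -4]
x^4 + 16*x^3 + 96*x^2 + 256*x + 256

Expanding det(x·I − A) (e.g. by cofactor expansion or by noting that A is similar to its Jordan form J, which has the same characteristic polynomial as A) gives
  χ_A(x) = x^4 + 16*x^3 + 96*x^2 + 256*x + 256
which factors as (x + 4)^4. The eigenvalues (with algebraic multiplicities) are λ = -4 with multiplicity 4.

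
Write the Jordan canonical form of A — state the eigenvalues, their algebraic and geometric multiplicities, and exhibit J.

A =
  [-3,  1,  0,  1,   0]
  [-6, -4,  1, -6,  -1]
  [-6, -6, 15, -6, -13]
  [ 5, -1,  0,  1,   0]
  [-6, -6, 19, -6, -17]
J_3(-4) ⊕ J_1(2) ⊕ J_1(2)

The characteristic polynomial is
  det(x·I − A) = x^5 + 8*x^4 + 4*x^3 - 80*x^2 - 64*x + 256 = (x - 2)^2*(x + 4)^3

Eigenvalues and multiplicities (the geometric multiplicity of λ is n − rank(A − λI), which equals the number of Jordan blocks for λ):
  λ = -4: algebraic multiplicity = 3, geometric multiplicity = 1
  λ = 2: algebraic multiplicity = 2, geometric multiplicity = 2

Determining the block sizes for each eigenvalue:
  λ = -4: one block (gm = 1), so the single block has size am = 3 → block sizes [3]
  λ = 2: gm = am = 2, so every block has size 1 → block sizes [1, 1]

Assembling the blocks gives a Jordan form
J =
  [-4,  1,  0, 0, 0]
  [ 0, -4,  1, 0, 0]
  [ 0,  0, -4, 0, 0]
  [ 0,  0,  0, 2, 0]
  [ 0,  0,  0, 0, 2]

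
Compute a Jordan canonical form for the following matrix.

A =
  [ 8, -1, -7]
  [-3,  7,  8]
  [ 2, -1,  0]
J_3(5)

The characteristic polynomial is
  det(x·I − A) = x^3 - 15*x^2 + 75*x - 125 = (x - 5)^3

Eigenvalues and multiplicities (the geometric multiplicity of λ is n − rank(A − λI), which equals the number of Jordan blocks for λ):
  λ = 5: algebraic multiplicity = 3, geometric multiplicity = 1

Determining the block sizes for each eigenvalue:
  λ = 5: one block (gm = 1), so the single block has size am = 3 → block sizes [3]

Assembling the blocks gives a Jordan form
J =
  [5, 1, 0]
  [0, 5, 1]
  [0, 0, 5]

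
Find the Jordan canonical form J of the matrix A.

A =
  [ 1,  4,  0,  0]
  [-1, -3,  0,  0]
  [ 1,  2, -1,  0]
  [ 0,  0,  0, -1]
J_2(-1) ⊕ J_1(-1) ⊕ J_1(-1)

The characteristic polynomial is
  det(x·I − A) = x^4 + 4*x^3 + 6*x^2 + 4*x + 1 = (x + 1)^4

Eigenvalues and multiplicities (the geometric multiplicity of λ is n − rank(A − λI), which equals the number of Jordan blocks for λ):
  λ = -1: algebraic multiplicity = 4, geometric multiplicity = 3

Determining the block sizes for each eigenvalue:
  λ = -1: 3 blocks summing to 4 forces exactly one block of size 2 and the rest size 1 → block sizes [2, 1, 1]

Assembling the blocks gives a Jordan form
J =
  [-1,  1,  0,  0]
  [ 0, -1,  0,  0]
  [ 0,  0, -1,  0]
  [ 0,  0,  0, -1]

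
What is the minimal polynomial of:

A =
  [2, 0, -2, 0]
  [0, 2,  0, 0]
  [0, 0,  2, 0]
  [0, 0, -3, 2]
x^2 - 4*x + 4

The characteristic polynomial is χ_A(x) = (x - 2)^4, so the eigenvalues are known. The minimal polynomial is
  m_A(x) = Π_λ (x − λ)^{k_λ}
where k_λ is the size of the *largest* Jordan block for λ (equivalently, the smallest k with (A − λI)^k v = 0 for every generalised eigenvector v of λ).

  λ = 2: largest Jordan block has size 2, contributing (x − 2)^2

So m_A(x) = (x - 2)^2 = x^2 - 4*x + 4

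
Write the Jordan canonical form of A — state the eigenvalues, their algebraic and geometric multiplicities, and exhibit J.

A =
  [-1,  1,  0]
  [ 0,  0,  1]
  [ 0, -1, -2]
J_3(-1)

The characteristic polynomial is
  det(x·I − A) = x^3 + 3*x^2 + 3*x + 1 = (x + 1)^3

Eigenvalues and multiplicities (the geometric multiplicity of λ is n − rank(A − λI), which equals the number of Jordan blocks for λ):
  λ = -1: algebraic multiplicity = 3, geometric multiplicity = 1

Determining the block sizes for each eigenvalue:
  λ = -1: one block (gm = 1), so the single block has size am = 3 → block sizes [3]

Assembling the blocks gives a Jordan form
J =
  [-1,  1,  0]
  [ 0, -1,  1]
  [ 0,  0, -1]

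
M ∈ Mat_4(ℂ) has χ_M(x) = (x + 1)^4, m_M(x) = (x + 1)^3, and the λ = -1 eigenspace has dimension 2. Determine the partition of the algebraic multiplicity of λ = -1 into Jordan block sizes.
Block sizes for λ = -1: [3, 1]

Step 1 — from the characteristic polynomial, algebraic multiplicity of λ = -1 is 4. From dim ker(M − (-1)·I) = 2, there are exactly 2 Jordan blocks for λ = -1.
Step 2 — from the minimal polynomial, the factor (x + 1)^3 tells us the largest block for λ = -1 has size 3.
Step 3 — with total size 4, 2 blocks, and largest block 3, the block sizes (in nonincreasing order) are [3, 1].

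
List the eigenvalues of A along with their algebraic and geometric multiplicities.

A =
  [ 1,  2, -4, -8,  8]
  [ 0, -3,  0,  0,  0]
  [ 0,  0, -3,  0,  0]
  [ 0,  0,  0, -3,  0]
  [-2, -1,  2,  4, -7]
λ = -3: alg = 5, geom = 4

Step 1 — factor the characteristic polynomial to read off the algebraic multiplicities:
  χ_A(x) = (x + 3)^5

Step 2 — compute geometric multiplicities via the rank-nullity identity g(λ) = n − rank(A − λI):
  rank(A − (-3)·I) = 1, so dim ker(A − (-3)·I) = n − 1 = 4

Summary:
  λ = -3: algebraic multiplicity = 5, geometric multiplicity = 4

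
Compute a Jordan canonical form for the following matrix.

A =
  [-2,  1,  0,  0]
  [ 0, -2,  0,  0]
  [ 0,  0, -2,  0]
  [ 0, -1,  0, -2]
J_2(-2) ⊕ J_1(-2) ⊕ J_1(-2)

The characteristic polynomial is
  det(x·I − A) = x^4 + 8*x^3 + 24*x^2 + 32*x + 16 = (x + 2)^4

Eigenvalues and multiplicities (the geometric multiplicity of λ is n − rank(A − λI), which equals the number of Jordan blocks for λ):
  λ = -2: algebraic multiplicity = 4, geometric multiplicity = 3

Determining the block sizes for each eigenvalue:
  λ = -2: 3 blocks summing to 4 forces exactly one block of size 2 and the rest size 1 → block sizes [2, 1, 1]

Assembling the blocks gives a Jordan form
J =
  [-2,  1,  0,  0]
  [ 0, -2,  0,  0]
  [ 0,  0, -2,  0]
  [ 0,  0,  0, -2]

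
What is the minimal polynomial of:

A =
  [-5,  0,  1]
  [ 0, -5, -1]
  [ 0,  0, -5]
x^2 + 10*x + 25

The characteristic polynomial is χ_A(x) = (x + 5)^3, so the eigenvalues are known. The minimal polynomial is
  m_A(x) = Π_λ (x − λ)^{k_λ}
where k_λ is the size of the *largest* Jordan block for λ (equivalently, the smallest k with (A − λI)^k v = 0 for every generalised eigenvector v of λ).

  λ = -5: largest Jordan block has size 2, contributing (x + 5)^2

So m_A(x) = (x + 5)^2 = x^2 + 10*x + 25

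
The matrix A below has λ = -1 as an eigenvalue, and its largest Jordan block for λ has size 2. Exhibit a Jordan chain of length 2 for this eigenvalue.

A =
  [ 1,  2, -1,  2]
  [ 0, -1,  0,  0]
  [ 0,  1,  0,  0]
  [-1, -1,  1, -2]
A Jordan chain for λ = -1 of length 2:
v_1 = (-1, 0, 0, 1)ᵀ
v_2 = (1, -1, 1, 0)ᵀ

Let N = A − (-1)·I. We want v_2 with N^2 v_2 = 0 but N^1 v_2 ≠ 0; then v_{j-1} := N · v_j for j = 2, …, 2.

Pick v_2 = (1, -1, 1, 0)ᵀ.
Then v_1 = N · v_2 = (-1, 0, 0, 1)ᵀ.

Sanity check: (A − (-1)·I) v_1 = (0, 0, 0, 0)ᵀ = 0. ✓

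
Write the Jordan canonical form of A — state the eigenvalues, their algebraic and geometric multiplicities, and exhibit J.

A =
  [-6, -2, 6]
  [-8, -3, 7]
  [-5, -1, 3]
J_3(-2)

The characteristic polynomial is
  det(x·I − A) = x^3 + 6*x^2 + 12*x + 8 = (x + 2)^3

Eigenvalues and multiplicities (the geometric multiplicity of λ is n − rank(A − λI), which equals the number of Jordan blocks for λ):
  λ = -2: algebraic multiplicity = 3, geometric multiplicity = 1

Determining the block sizes for each eigenvalue:
  λ = -2: one block (gm = 1), so the single block has size am = 3 → block sizes [3]

Assembling the blocks gives a Jordan form
J =
  [-2,  1,  0]
  [ 0, -2,  1]
  [ 0,  0, -2]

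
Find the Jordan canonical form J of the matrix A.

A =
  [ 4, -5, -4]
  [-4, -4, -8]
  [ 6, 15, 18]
J_2(6) ⊕ J_1(6)

The characteristic polynomial is
  det(x·I − A) = x^3 - 18*x^2 + 108*x - 216 = (x - 6)^3

Eigenvalues and multiplicities (the geometric multiplicity of λ is n − rank(A − λI), which equals the number of Jordan blocks for λ):
  λ = 6: algebraic multiplicity = 3, geometric multiplicity = 2

Determining the block sizes for each eigenvalue:
  λ = 6: 2 blocks summing to 3 forces exactly one block of size 2 and the rest size 1 → block sizes [2, 1]

Assembling the blocks gives a Jordan form
J =
  [6, 1, 0]
  [0, 6, 0]
  [0, 0, 6]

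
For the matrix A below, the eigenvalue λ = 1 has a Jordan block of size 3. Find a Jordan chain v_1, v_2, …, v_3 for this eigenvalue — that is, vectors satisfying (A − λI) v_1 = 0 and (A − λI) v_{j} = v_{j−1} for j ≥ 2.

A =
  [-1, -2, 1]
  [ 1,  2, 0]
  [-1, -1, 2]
A Jordan chain for λ = 1 of length 3:
v_1 = (1, -1, 0)ᵀ
v_2 = (-2, 1, -1)ᵀ
v_3 = (1, 0, 0)ᵀ

Let N = A − (1)·I. We want v_3 with N^3 v_3 = 0 but N^2 v_3 ≠ 0; then v_{j-1} := N · v_j for j = 3, …, 2.

Pick v_3 = (1, 0, 0)ᵀ.
Then v_2 = N · v_3 = (-2, 1, -1)ᵀ.
Then v_1 = N · v_2 = (1, -1, 0)ᵀ.

Sanity check: (A − (1)·I) v_1 = (0, 0, 0)ᵀ = 0. ✓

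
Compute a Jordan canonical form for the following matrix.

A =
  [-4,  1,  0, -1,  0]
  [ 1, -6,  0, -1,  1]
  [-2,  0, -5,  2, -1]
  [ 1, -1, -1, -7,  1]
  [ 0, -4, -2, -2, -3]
J_3(-5) ⊕ J_2(-5)

The characteristic polynomial is
  det(x·I − A) = x^5 + 25*x^4 + 250*x^3 + 1250*x^2 + 3125*x + 3125 = (x + 5)^5

Eigenvalues and multiplicities (the geometric multiplicity of λ is n − rank(A − λI), which equals the number of Jordan blocks for λ):
  λ = -5: algebraic multiplicity = 5, geometric multiplicity = 2

Determining the block sizes for each eigenvalue:
  λ = -5: with am = 5 and gm = 2, the partition is not yet determined (e.g. several partitions of 5 into 2 parts exist). Let N = A − (-5)·I. Computing rank(N^1) = 3, rank(N^2) = 1, rank(N^3) = 0; the number of blocks of size ≥ j is rank(N^{j−1}) − rank(N^j), giving [2, 2, 1]. So we have 1 block(s) of size 3, 1 block(s) of size 2 → block sizes [3, 2]

Assembling the blocks gives a Jordan form
J =
  [-5,  1,  0,  0,  0]
  [ 0, -5,  1,  0,  0]
  [ 0,  0, -5,  0,  0]
  [ 0,  0,  0, -5,  1]
  [ 0,  0,  0,  0, -5]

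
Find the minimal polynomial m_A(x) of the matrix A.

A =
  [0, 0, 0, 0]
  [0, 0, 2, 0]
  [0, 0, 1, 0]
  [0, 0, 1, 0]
x^2 - x

The characteristic polynomial is χ_A(x) = x^3*(x - 1), so the eigenvalues are known. The minimal polynomial is
  m_A(x) = Π_λ (x − λ)^{k_λ}
where k_λ is the size of the *largest* Jordan block for λ (equivalently, the smallest k with (A − λI)^k v = 0 for every generalised eigenvector v of λ).

  λ = 0: largest Jordan block has size 1, contributing (x − 0)
  λ = 1: largest Jordan block has size 1, contributing (x − 1)

So m_A(x) = x*(x - 1) = x^2 - x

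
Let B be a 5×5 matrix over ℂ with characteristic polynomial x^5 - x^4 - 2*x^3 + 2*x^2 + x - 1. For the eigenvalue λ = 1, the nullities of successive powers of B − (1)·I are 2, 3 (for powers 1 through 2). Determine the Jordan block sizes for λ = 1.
Block sizes for λ = 1: [2, 1]

From the dimensions of kernels of powers, the number of Jordan blocks of size at least j is d_j − d_{j−1} where d_j = dim ker(N^j) (with d_0 = 0). Computing the differences gives [2, 1].
The number of blocks of size exactly k is (#blocks of size ≥ k) − (#blocks of size ≥ k + 1), so the partition is: 1 block(s) of size 1, 1 block(s) of size 2.
In nonincreasing order the block sizes are [2, 1].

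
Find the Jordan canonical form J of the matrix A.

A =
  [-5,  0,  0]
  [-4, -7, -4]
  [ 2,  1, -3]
J_2(-5) ⊕ J_1(-5)

The characteristic polynomial is
  det(x·I − A) = x^3 + 15*x^2 + 75*x + 125 = (x + 5)^3

Eigenvalues and multiplicities (the geometric multiplicity of λ is n − rank(A − λI), which equals the number of Jordan blocks for λ):
  λ = -5: algebraic multiplicity = 3, geometric multiplicity = 2

Determining the block sizes for each eigenvalue:
  λ = -5: 2 blocks summing to 3 forces exactly one block of size 2 and the rest size 1 → block sizes [2, 1]

Assembling the blocks gives a Jordan form
J =
  [-5,  1,  0]
  [ 0, -5,  0]
  [ 0,  0, -5]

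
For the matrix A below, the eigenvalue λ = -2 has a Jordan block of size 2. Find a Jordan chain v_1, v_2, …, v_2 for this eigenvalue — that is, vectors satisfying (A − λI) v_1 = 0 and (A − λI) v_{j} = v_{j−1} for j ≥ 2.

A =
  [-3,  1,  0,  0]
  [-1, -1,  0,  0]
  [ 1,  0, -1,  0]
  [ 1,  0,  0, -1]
A Jordan chain for λ = -2 of length 2:
v_1 = (-1, -1, 1, 1)ᵀ
v_2 = (1, 0, 0, 0)ᵀ

Let N = A − (-2)·I. We want v_2 with N^2 v_2 = 0 but N^1 v_2 ≠ 0; then v_{j-1} := N · v_j for j = 2, …, 2.

Pick v_2 = (1, 0, 0, 0)ᵀ.
Then v_1 = N · v_2 = (-1, -1, 1, 1)ᵀ.

Sanity check: (A − (-2)·I) v_1 = (0, 0, 0, 0)ᵀ = 0. ✓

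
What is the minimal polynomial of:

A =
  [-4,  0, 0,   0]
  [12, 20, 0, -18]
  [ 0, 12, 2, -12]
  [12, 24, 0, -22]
x^2 + 2*x - 8

The characteristic polynomial is χ_A(x) = (x - 2)^2*(x + 4)^2, so the eigenvalues are known. The minimal polynomial is
  m_A(x) = Π_λ (x − λ)^{k_λ}
where k_λ is the size of the *largest* Jordan block for λ (equivalently, the smallest k with (A − λI)^k v = 0 for every generalised eigenvector v of λ).

  λ = -4: largest Jordan block has size 1, contributing (x + 4)
  λ = 2: largest Jordan block has size 1, contributing (x − 2)

So m_A(x) = (x - 2)*(x + 4) = x^2 + 2*x - 8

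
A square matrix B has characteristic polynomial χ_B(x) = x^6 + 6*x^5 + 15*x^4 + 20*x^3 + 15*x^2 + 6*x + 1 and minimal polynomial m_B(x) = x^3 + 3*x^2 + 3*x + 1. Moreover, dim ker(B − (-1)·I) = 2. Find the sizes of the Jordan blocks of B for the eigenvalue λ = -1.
Block sizes for λ = -1: [3, 3]

Step 1 — from the characteristic polynomial, algebraic multiplicity of λ = -1 is 6. From dim ker(B − (-1)·I) = 2, there are exactly 2 Jordan blocks for λ = -1.
Step 2 — from the minimal polynomial, the factor (x + 1)^3 tells us the largest block for λ = -1 has size 3.
Step 3 — with total size 6, 2 blocks, and largest block 3, the block sizes (in nonincreasing order) are [3, 3].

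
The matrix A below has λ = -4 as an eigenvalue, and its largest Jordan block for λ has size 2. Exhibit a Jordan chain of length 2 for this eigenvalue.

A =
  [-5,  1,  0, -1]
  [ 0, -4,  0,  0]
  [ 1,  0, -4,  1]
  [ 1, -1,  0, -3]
A Jordan chain for λ = -4 of length 2:
v_1 = (-1, 0, 1, 1)ᵀ
v_2 = (1, 0, 0, 0)ᵀ

Let N = A − (-4)·I. We want v_2 with N^2 v_2 = 0 but N^1 v_2 ≠ 0; then v_{j-1} := N · v_j for j = 2, …, 2.

Pick v_2 = (1, 0, 0, 0)ᵀ.
Then v_1 = N · v_2 = (-1, 0, 1, 1)ᵀ.

Sanity check: (A − (-4)·I) v_1 = (0, 0, 0, 0)ᵀ = 0. ✓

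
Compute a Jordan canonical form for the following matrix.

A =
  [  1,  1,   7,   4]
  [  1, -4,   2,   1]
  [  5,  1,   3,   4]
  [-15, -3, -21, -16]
J_3(-4) ⊕ J_1(-4)

The characteristic polynomial is
  det(x·I − A) = x^4 + 16*x^3 + 96*x^2 + 256*x + 256 = (x + 4)^4

Eigenvalues and multiplicities (the geometric multiplicity of λ is n − rank(A − λI), which equals the number of Jordan blocks for λ):
  λ = -4: algebraic multiplicity = 4, geometric multiplicity = 2

Determining the block sizes for each eigenvalue:
  λ = -4: with am = 4 and gm = 2, the partition is not yet determined (e.g. several partitions of 4 into 2 parts exist). Let N = A − (-4)·I. Computing rank(N^1) = 2, rank(N^2) = 1, rank(N^3) = 0; the number of blocks of size ≥ j is rank(N^{j−1}) − rank(N^j), giving [2, 1, 1]. So we have 1 block(s) of size 3, 1 block(s) of size 1 → block sizes [3, 1]

Assembling the blocks gives a Jordan form
J =
  [-4,  1,  0,  0]
  [ 0, -4,  1,  0]
  [ 0,  0, -4,  0]
  [ 0,  0,  0, -4]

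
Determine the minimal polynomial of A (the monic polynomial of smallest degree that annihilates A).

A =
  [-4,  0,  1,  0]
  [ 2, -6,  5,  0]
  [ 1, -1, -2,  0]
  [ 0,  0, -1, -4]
x^3 + 12*x^2 + 48*x + 64

The characteristic polynomial is χ_A(x) = (x + 4)^4, so the eigenvalues are known. The minimal polynomial is
  m_A(x) = Π_λ (x − λ)^{k_λ}
where k_λ is the size of the *largest* Jordan block for λ (equivalently, the smallest k with (A − λI)^k v = 0 for every generalised eigenvector v of λ).

  λ = -4: largest Jordan block has size 3, contributing (x + 4)^3

So m_A(x) = (x + 4)^3 = x^3 + 12*x^2 + 48*x + 64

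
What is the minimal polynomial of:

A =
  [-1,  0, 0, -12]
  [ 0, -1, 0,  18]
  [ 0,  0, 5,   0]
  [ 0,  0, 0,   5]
x^2 - 4*x - 5

The characteristic polynomial is χ_A(x) = (x - 5)^2*(x + 1)^2, so the eigenvalues are known. The minimal polynomial is
  m_A(x) = Π_λ (x − λ)^{k_λ}
where k_λ is the size of the *largest* Jordan block for λ (equivalently, the smallest k with (A − λI)^k v = 0 for every generalised eigenvector v of λ).

  λ = -1: largest Jordan block has size 1, contributing (x + 1)
  λ = 5: largest Jordan block has size 1, contributing (x − 5)

So m_A(x) = (x - 5)*(x + 1) = x^2 - 4*x - 5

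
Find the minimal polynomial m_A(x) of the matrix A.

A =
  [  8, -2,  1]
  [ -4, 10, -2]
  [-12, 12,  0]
x^2 - 12*x + 36

The characteristic polynomial is χ_A(x) = (x - 6)^3, so the eigenvalues are known. The minimal polynomial is
  m_A(x) = Π_λ (x − λ)^{k_λ}
where k_λ is the size of the *largest* Jordan block for λ (equivalently, the smallest k with (A − λI)^k v = 0 for every generalised eigenvector v of λ).

  λ = 6: largest Jordan block has size 2, contributing (x − 6)^2

So m_A(x) = (x - 6)^2 = x^2 - 12*x + 36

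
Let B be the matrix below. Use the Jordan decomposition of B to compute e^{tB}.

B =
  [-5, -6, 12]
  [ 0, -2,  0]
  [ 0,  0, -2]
e^{tB} =
  [exp(-5*t), -2*exp(-2*t) + 2*exp(-5*t), 4*exp(-2*t) - 4*exp(-5*t)]
  [0, exp(-2*t), 0]
  [0, 0, exp(-2*t)]

Strategy: write B = P · J · P⁻¹ where J is a Jordan canonical form, so e^{tB} = P · e^{tJ} · P⁻¹, and e^{tJ} can be computed block-by-block.

B has Jordan form
J =
  [-5,  0,  0]
  [ 0, -2,  0]
  [ 0,  0, -2]
(up to reordering of blocks).

Per-block formulas:
  For a 1×1 block at λ = -2: exp(t · [-2]) = [e^(-2t)].
  For a 1×1 block at λ = -5: exp(t · [-5]) = [e^(-5t)].

After assembling e^{tJ} and conjugating by P, we get:

e^{tB} =
  [exp(-5*t), -2*exp(-2*t) + 2*exp(-5*t), 4*exp(-2*t) - 4*exp(-5*t)]
  [0, exp(-2*t), 0]
  [0, 0, exp(-2*t)]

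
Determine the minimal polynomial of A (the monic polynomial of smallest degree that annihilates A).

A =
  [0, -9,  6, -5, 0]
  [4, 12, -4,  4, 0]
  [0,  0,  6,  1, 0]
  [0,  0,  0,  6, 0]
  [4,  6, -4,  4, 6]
x^2 - 12*x + 36

The characteristic polynomial is χ_A(x) = (x - 6)^5, so the eigenvalues are known. The minimal polynomial is
  m_A(x) = Π_λ (x − λ)^{k_λ}
where k_λ is the size of the *largest* Jordan block for λ (equivalently, the smallest k with (A − λI)^k v = 0 for every generalised eigenvector v of λ).

  λ = 6: largest Jordan block has size 2, contributing (x − 6)^2

So m_A(x) = (x - 6)^2 = x^2 - 12*x + 36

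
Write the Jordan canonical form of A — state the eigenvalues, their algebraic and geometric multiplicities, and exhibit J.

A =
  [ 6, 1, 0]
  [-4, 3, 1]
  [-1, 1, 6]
J_3(5)

The characteristic polynomial is
  det(x·I − A) = x^3 - 15*x^2 + 75*x - 125 = (x - 5)^3

Eigenvalues and multiplicities (the geometric multiplicity of λ is n − rank(A − λI), which equals the number of Jordan blocks for λ):
  λ = 5: algebraic multiplicity = 3, geometric multiplicity = 1

Determining the block sizes for each eigenvalue:
  λ = 5: one block (gm = 1), so the single block has size am = 3 → block sizes [3]

Assembling the blocks gives a Jordan form
J =
  [5, 1, 0]
  [0, 5, 1]
  [0, 0, 5]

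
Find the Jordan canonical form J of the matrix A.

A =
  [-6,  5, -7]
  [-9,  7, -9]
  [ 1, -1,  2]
J_3(1)

The characteristic polynomial is
  det(x·I − A) = x^3 - 3*x^2 + 3*x - 1 = (x - 1)^3

Eigenvalues and multiplicities (the geometric multiplicity of λ is n − rank(A − λI), which equals the number of Jordan blocks for λ):
  λ = 1: algebraic multiplicity = 3, geometric multiplicity = 1

Determining the block sizes for each eigenvalue:
  λ = 1: one block (gm = 1), so the single block has size am = 3 → block sizes [3]

Assembling the blocks gives a Jordan form
J =
  [1, 1, 0]
  [0, 1, 1]
  [0, 0, 1]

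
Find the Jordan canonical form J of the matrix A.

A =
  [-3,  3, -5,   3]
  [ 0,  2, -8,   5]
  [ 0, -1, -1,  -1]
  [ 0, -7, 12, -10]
J_3(-3) ⊕ J_1(-3)

The characteristic polynomial is
  det(x·I − A) = x^4 + 12*x^3 + 54*x^2 + 108*x + 81 = (x + 3)^4

Eigenvalues and multiplicities (the geometric multiplicity of λ is n − rank(A − λI), which equals the number of Jordan blocks for λ):
  λ = -3: algebraic multiplicity = 4, geometric multiplicity = 2

Determining the block sizes for each eigenvalue:
  λ = -3: with am = 4 and gm = 2, the partition is not yet determined (e.g. several partitions of 4 into 2 parts exist). Let N = A − (-3)·I. Computing rank(N^1) = 2, rank(N^2) = 1, rank(N^3) = 0; the number of blocks of size ≥ j is rank(N^{j−1}) − rank(N^j), giving [2, 1, 1]. So we have 1 block(s) of size 3, 1 block(s) of size 1 → block sizes [3, 1]

Assembling the blocks gives a Jordan form
J =
  [-3,  1,  0,  0]
  [ 0, -3,  1,  0]
  [ 0,  0, -3,  0]
  [ 0,  0,  0, -3]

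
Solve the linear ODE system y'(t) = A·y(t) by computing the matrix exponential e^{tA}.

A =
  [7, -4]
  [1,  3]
e^{tA} =
  [2*t*exp(5*t) + exp(5*t), -4*t*exp(5*t)]
  [t*exp(5*t), -2*t*exp(5*t) + exp(5*t)]

Strategy: write A = P · J · P⁻¹ where J is a Jordan canonical form, so e^{tA} = P · e^{tJ} · P⁻¹, and e^{tJ} can be computed block-by-block.

A has Jordan form
J =
  [5, 1]
  [0, 5]
(up to reordering of blocks).

Per-block formulas:
  For a 2×2 Jordan block J_2(5): exp(t · J_2(5)) = e^(5t)·(I + t·N), where N is the 2×2 nilpotent shift.

After assembling e^{tJ} and conjugating by P, we get:

e^{tA} =
  [2*t*exp(5*t) + exp(5*t), -4*t*exp(5*t)]
  [t*exp(5*t), -2*t*exp(5*t) + exp(5*t)]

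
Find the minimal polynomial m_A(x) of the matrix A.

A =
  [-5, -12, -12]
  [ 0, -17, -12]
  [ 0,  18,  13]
x^2 + 4*x - 5

The characteristic polynomial is χ_A(x) = (x - 1)*(x + 5)^2, so the eigenvalues are known. The minimal polynomial is
  m_A(x) = Π_λ (x − λ)^{k_λ}
where k_λ is the size of the *largest* Jordan block for λ (equivalently, the smallest k with (A − λI)^k v = 0 for every generalised eigenvector v of λ).

  λ = -5: largest Jordan block has size 1, contributing (x + 5)
  λ = 1: largest Jordan block has size 1, contributing (x − 1)

So m_A(x) = (x - 1)*(x + 5) = x^2 + 4*x - 5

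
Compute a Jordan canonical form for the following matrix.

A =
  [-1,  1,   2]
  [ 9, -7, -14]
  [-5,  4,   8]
J_3(0)

The characteristic polynomial is
  det(x·I − A) = x^3

Eigenvalues and multiplicities (the geometric multiplicity of λ is n − rank(A − λI), which equals the number of Jordan blocks for λ):
  λ = 0: algebraic multiplicity = 3, geometric multiplicity = 1

Determining the block sizes for each eigenvalue:
  λ = 0: one block (gm = 1), so the single block has size am = 3 → block sizes [3]

Assembling the blocks gives a Jordan form
J =
  [0, 1, 0]
  [0, 0, 1]
  [0, 0, 0]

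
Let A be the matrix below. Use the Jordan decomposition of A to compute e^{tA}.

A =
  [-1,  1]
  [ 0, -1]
e^{tA} =
  [exp(-t), t*exp(-t)]
  [0, exp(-t)]

Strategy: write A = P · J · P⁻¹ where J is a Jordan canonical form, so e^{tA} = P · e^{tJ} · P⁻¹, and e^{tJ} can be computed block-by-block.

A has Jordan form
J =
  [-1,  1]
  [ 0, -1]
(up to reordering of blocks).

Per-block formulas:
  For a 2×2 Jordan block J_2(-1): exp(t · J_2(-1)) = e^(-1t)·(I + t·N), where N is the 2×2 nilpotent shift.

After assembling e^{tJ} and conjugating by P, we get:

e^{tA} =
  [exp(-t), t*exp(-t)]
  [0, exp(-t)]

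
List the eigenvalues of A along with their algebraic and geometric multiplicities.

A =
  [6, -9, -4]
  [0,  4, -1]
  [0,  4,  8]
λ = 6: alg = 3, geom = 1

Step 1 — factor the characteristic polynomial to read off the algebraic multiplicities:
  χ_A(x) = (x - 6)^3

Step 2 — compute geometric multiplicities via the rank-nullity identity g(λ) = n − rank(A − λI):
  rank(A − (6)·I) = 2, so dim ker(A − (6)·I) = n − 2 = 1

Summary:
  λ = 6: algebraic multiplicity = 3, geometric multiplicity = 1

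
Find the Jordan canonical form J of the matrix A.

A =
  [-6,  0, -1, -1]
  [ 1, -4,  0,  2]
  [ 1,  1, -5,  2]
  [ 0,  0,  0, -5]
J_3(-5) ⊕ J_1(-5)

The characteristic polynomial is
  det(x·I − A) = x^4 + 20*x^3 + 150*x^2 + 500*x + 625 = (x + 5)^4

Eigenvalues and multiplicities (the geometric multiplicity of λ is n − rank(A − λI), which equals the number of Jordan blocks for λ):
  λ = -5: algebraic multiplicity = 4, geometric multiplicity = 2

Determining the block sizes for each eigenvalue:
  λ = -5: with am = 4 and gm = 2, the partition is not yet determined (e.g. several partitions of 4 into 2 parts exist). Let N = A − (-5)·I. Computing rank(N^1) = 2, rank(N^2) = 1, rank(N^3) = 0; the number of blocks of size ≥ j is rank(N^{j−1}) − rank(N^j), giving [2, 1, 1]. So we have 1 block(s) of size 3, 1 block(s) of size 1 → block sizes [3, 1]

Assembling the blocks gives a Jordan form
J =
  [-5,  1,  0,  0]
  [ 0, -5,  1,  0]
  [ 0,  0, -5,  0]
  [ 0,  0,  0, -5]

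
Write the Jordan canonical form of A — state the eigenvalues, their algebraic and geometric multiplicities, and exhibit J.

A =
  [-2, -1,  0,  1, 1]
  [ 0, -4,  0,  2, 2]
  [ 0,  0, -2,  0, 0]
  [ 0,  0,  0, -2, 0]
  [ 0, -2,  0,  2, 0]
J_2(-2) ⊕ J_1(-2) ⊕ J_1(-2) ⊕ J_1(-2)

The characteristic polynomial is
  det(x·I − A) = x^5 + 10*x^4 + 40*x^3 + 80*x^2 + 80*x + 32 = (x + 2)^5

Eigenvalues and multiplicities (the geometric multiplicity of λ is n − rank(A − λI), which equals the number of Jordan blocks for λ):
  λ = -2: algebraic multiplicity = 5, geometric multiplicity = 4

Determining the block sizes for each eigenvalue:
  λ = -2: 4 blocks summing to 5 forces exactly one block of size 2 and the rest size 1 → block sizes [2, 1, 1, 1]

Assembling the blocks gives a Jordan form
J =
  [-2,  1,  0,  0,  0]
  [ 0, -2,  0,  0,  0]
  [ 0,  0, -2,  0,  0]
  [ 0,  0,  0, -2,  0]
  [ 0,  0,  0,  0, -2]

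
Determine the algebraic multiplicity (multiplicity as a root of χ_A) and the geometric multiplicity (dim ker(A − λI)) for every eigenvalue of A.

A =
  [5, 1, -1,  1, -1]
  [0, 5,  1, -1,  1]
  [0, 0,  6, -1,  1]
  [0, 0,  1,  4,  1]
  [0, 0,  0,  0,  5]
λ = 5: alg = 5, geom = 3

Step 1 — factor the characteristic polynomial to read off the algebraic multiplicities:
  χ_A(x) = (x - 5)^5

Step 2 — compute geometric multiplicities via the rank-nullity identity g(λ) = n − rank(A − λI):
  rank(A − (5)·I) = 2, so dim ker(A − (5)·I) = n − 2 = 3

Summary:
  λ = 5: algebraic multiplicity = 5, geometric multiplicity = 3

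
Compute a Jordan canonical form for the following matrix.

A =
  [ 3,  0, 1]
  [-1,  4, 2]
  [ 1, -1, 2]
J_3(3)

The characteristic polynomial is
  det(x·I − A) = x^3 - 9*x^2 + 27*x - 27 = (x - 3)^3

Eigenvalues and multiplicities (the geometric multiplicity of λ is n − rank(A − λI), which equals the number of Jordan blocks for λ):
  λ = 3: algebraic multiplicity = 3, geometric multiplicity = 1

Determining the block sizes for each eigenvalue:
  λ = 3: one block (gm = 1), so the single block has size am = 3 → block sizes [3]

Assembling the blocks gives a Jordan form
J =
  [3, 1, 0]
  [0, 3, 1]
  [0, 0, 3]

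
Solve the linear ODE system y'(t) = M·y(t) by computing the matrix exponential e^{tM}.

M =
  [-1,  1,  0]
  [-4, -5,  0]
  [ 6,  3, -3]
e^{tM} =
  [2*t*exp(-3*t) + exp(-3*t), t*exp(-3*t), 0]
  [-4*t*exp(-3*t), -2*t*exp(-3*t) + exp(-3*t), 0]
  [6*t*exp(-3*t), 3*t*exp(-3*t), exp(-3*t)]

Strategy: write M = P · J · P⁻¹ where J is a Jordan canonical form, so e^{tM} = P · e^{tJ} · P⁻¹, and e^{tJ} can be computed block-by-block.

M has Jordan form
J =
  [-3,  1,  0]
  [ 0, -3,  0]
  [ 0,  0, -3]
(up to reordering of blocks).

Per-block formulas:
  For a 2×2 Jordan block J_2(-3): exp(t · J_2(-3)) = e^(-3t)·(I + t·N), where N is the 2×2 nilpotent shift.
  For a 1×1 block at λ = -3: exp(t · [-3]) = [e^(-3t)].

After assembling e^{tJ} and conjugating by P, we get:

e^{tM} =
  [2*t*exp(-3*t) + exp(-3*t), t*exp(-3*t), 0]
  [-4*t*exp(-3*t), -2*t*exp(-3*t) + exp(-3*t), 0]
  [6*t*exp(-3*t), 3*t*exp(-3*t), exp(-3*t)]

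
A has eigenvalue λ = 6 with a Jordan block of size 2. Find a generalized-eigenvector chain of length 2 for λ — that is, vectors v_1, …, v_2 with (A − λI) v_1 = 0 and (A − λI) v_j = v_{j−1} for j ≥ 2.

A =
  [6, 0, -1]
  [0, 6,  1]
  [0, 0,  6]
A Jordan chain for λ = 6 of length 2:
v_1 = (-1, 1, 0)ᵀ
v_2 = (0, 0, 1)ᵀ

Let N = A − (6)·I. We want v_2 with N^2 v_2 = 0 but N^1 v_2 ≠ 0; then v_{j-1} := N · v_j for j = 2, …, 2.

Pick v_2 = (0, 0, 1)ᵀ.
Then v_1 = N · v_2 = (-1, 1, 0)ᵀ.

Sanity check: (A − (6)·I) v_1 = (0, 0, 0)ᵀ = 0. ✓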